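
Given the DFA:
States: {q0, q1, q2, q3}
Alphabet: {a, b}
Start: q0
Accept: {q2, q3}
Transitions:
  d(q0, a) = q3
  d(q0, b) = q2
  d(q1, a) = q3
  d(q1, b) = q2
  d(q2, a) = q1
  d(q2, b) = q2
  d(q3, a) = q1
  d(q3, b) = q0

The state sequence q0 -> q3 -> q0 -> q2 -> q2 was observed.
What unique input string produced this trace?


Trace back each transition to find the symbol:
  q0 --[a]--> q3
  q3 --[b]--> q0
  q0 --[b]--> q2
  q2 --[b]--> q2

"abbb"


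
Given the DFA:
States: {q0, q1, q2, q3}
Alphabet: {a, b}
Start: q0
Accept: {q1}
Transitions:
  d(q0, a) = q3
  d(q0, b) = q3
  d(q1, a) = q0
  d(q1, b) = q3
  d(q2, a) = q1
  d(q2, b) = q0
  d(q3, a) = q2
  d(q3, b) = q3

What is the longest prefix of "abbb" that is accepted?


Run the DFA, marking each prefix where the state is accepting:
  "" -> q0 [reject]
  "a" -> q3 [reject]
  "ab" -> q3 [reject]
  "abb" -> q3 [reject]
  "abbb" -> q3 [reject]

No prefix is accepted


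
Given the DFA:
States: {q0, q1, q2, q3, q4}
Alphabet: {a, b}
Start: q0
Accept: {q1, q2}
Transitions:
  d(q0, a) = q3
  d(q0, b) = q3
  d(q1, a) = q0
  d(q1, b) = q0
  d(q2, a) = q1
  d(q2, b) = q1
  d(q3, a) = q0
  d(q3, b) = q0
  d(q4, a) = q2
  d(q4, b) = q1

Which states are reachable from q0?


BFS from q0:
  layer 0: {q0}
  layer 1: {q3}

{q0, q3}


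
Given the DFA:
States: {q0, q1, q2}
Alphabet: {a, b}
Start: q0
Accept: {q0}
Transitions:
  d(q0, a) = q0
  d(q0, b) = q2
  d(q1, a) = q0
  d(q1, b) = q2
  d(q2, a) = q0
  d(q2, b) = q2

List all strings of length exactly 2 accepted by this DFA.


All strings of length 2: 4 total
Accepted: 2

"aa", "ba"


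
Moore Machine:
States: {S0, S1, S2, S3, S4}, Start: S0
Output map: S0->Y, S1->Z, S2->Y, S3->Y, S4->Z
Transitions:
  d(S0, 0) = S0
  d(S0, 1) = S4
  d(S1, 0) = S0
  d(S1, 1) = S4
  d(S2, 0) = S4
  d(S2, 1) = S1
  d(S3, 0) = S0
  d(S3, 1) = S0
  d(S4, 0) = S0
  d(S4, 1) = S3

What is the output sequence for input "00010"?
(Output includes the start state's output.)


Start: S0 (output Y)
  --0--> S0 (output Y)
  --0--> S0 (output Y)
  --0--> S0 (output Y)
  --1--> S4 (output Z)
  --0--> S0 (output Y)

"YYYYZY"


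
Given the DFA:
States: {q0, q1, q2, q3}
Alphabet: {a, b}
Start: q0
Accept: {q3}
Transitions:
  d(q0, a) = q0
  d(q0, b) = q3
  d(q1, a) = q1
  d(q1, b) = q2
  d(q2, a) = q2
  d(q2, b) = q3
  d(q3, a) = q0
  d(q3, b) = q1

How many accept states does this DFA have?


Accept states listed: {q3}
Counting: q3(1)

1


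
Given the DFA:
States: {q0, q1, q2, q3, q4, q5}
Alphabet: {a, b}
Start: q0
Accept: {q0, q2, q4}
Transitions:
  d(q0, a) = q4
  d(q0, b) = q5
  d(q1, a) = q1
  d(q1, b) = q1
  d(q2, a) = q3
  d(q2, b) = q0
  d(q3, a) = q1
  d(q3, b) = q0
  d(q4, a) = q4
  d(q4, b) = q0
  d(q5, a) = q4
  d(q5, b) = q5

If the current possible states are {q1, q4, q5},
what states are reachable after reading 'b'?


Apply transition on 'b' from each current state:
  d(q1, b) = q1
  d(q4, b) = q0
  d(q5, b) = q5

{q0, q1, q5}


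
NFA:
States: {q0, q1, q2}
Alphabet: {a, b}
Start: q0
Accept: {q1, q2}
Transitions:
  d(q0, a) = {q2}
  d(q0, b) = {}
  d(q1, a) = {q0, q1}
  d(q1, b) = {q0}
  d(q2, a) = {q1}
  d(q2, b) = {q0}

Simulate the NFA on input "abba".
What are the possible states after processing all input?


Start: {q0}
  --a--> {q2}
  --b--> {q0}
  --b--> {}
  --a--> {}

{} (empty set, no valid transitions)


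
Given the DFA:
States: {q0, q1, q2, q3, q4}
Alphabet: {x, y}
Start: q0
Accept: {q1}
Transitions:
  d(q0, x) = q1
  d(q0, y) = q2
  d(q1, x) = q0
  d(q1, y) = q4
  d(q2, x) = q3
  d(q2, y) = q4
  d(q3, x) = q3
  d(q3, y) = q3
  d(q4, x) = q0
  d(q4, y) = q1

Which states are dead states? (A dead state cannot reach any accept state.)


Forward reachability from each state:
  q0 -> reaches accept state q1 (live)
  q1 -> reaches accept state q1 (live)
  q2 -> reaches accept state q1 (live)
  q3 -> reaches {q3}, no accept state (dead)
  q4 -> reaches accept state q1 (live)

{q3}


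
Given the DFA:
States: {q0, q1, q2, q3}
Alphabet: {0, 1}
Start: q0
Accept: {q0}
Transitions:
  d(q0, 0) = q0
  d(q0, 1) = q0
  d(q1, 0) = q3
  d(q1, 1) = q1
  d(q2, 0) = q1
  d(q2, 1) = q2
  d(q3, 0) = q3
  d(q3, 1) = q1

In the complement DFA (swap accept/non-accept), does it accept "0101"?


Trace: q0 -> q0 -> q0 -> q0 -> q0
Final: q0
Original accept: {q0}
Complement: q0 is in original accept

No, complement rejects (original accepts)


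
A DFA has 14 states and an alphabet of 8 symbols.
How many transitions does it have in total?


Each state has exactly one transition per symbol.
14 * 8 = 112

112


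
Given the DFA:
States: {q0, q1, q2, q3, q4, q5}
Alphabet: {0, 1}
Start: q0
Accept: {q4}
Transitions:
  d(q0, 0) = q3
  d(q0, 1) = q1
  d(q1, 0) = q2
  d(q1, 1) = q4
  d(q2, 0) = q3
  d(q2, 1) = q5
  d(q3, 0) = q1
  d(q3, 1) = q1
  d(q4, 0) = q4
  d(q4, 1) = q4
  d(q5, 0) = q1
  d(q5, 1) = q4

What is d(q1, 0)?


Looking up transition d(q1, 0)

q2


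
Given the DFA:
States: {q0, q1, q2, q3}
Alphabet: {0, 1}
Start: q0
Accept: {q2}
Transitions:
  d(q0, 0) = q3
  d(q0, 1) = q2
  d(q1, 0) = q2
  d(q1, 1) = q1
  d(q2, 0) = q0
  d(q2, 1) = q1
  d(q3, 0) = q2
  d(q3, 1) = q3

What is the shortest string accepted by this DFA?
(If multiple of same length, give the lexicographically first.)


BFS by string length (lex-first path to each state shown):
  len 0: q0<-""
  len 1: q2<-"1", q3<-"0"
Found accept state at length 1.

"1"


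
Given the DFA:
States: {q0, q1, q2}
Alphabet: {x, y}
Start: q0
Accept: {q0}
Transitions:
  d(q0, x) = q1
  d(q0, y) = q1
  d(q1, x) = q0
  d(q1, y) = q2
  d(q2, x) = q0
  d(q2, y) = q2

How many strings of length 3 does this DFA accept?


Enumerating all length-3 strings:
  "xxx" -> q1 [reject]
  "xxy" -> q1 [reject]
  "xyx" -> q0 [accept]
  "xyy" -> q2 [reject]
  "yxx" -> q1 [reject]
  "yxy" -> q1 [reject]
  "yyx" -> q0 [accept]
  "yyy" -> q2 [reject]

2 out of 8


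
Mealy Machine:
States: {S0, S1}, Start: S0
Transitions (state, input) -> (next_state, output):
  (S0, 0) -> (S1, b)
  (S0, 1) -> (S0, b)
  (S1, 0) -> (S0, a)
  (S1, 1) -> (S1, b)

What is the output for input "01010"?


Step-by-step:
  (S0, 0) -> (S1, b)
  (S1, 1) -> (S1, b)
  (S1, 0) -> (S0, a)
  (S0, 1) -> (S0, b)
  (S0, 0) -> (S1, b)

"bbabb"


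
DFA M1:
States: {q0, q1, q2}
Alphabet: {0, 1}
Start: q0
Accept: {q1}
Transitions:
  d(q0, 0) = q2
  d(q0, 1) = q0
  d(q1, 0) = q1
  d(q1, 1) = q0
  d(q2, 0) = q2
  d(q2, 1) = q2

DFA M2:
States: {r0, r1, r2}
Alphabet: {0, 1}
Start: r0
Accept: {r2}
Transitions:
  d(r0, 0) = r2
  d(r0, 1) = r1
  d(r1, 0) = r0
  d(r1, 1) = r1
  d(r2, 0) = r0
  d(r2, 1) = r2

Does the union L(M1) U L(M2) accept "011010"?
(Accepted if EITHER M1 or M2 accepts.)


M1: final=q2 accepted=False
M2: final=r0 accepted=False

No, union rejects (neither accepts)


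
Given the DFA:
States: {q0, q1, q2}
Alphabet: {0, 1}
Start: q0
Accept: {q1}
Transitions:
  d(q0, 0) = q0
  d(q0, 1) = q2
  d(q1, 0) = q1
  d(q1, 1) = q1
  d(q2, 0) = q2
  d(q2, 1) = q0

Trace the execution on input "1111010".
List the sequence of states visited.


Input: 1111010
d(q0, 1) = q2
d(q2, 1) = q0
d(q0, 1) = q2
d(q2, 1) = q0
d(q0, 0) = q0
d(q0, 1) = q2
d(q2, 0) = q2


q0 -> q2 -> q0 -> q2 -> q0 -> q0 -> q2 -> q2


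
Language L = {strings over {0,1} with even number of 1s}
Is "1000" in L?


count('1') = 1; 1 mod 2 = 1

No, "1000" is not in L


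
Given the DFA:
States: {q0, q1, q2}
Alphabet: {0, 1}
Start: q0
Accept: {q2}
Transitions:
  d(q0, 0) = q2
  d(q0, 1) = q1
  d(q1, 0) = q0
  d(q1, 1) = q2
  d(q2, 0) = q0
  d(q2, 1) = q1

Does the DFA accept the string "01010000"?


Trace: q0 -> q2 -> q1 -> q0 -> q1 -> q0 -> q2 -> q0 -> q2
Final state: q2
Accept states: {q2}

Yes, accepted (final state q2 is an accept state)


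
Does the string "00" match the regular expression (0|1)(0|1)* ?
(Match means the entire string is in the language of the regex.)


|string| = 2; first = '0'; last = '0'

Yes, "00" matches (0|1)(0|1)*


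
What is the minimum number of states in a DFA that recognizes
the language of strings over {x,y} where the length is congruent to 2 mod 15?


States track (length) mod 15.
Need 15 states: one per remainder 0..14; accept = remainder 2.

15


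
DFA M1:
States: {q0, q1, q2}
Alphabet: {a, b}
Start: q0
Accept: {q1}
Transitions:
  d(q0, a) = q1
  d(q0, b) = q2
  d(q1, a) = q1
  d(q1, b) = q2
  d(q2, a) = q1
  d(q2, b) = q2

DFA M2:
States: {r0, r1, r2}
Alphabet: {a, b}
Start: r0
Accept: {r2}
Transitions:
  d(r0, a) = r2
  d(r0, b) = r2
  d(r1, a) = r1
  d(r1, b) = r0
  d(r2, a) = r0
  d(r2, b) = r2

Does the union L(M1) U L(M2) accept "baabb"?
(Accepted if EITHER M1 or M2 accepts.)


M1: final=q2 accepted=False
M2: final=r2 accepted=True

Yes, union accepts


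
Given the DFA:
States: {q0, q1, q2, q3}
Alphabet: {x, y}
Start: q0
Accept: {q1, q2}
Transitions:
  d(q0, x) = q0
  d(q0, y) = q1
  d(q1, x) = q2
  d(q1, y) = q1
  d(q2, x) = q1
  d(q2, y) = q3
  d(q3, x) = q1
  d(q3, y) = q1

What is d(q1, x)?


Looking up transition d(q1, x)

q2


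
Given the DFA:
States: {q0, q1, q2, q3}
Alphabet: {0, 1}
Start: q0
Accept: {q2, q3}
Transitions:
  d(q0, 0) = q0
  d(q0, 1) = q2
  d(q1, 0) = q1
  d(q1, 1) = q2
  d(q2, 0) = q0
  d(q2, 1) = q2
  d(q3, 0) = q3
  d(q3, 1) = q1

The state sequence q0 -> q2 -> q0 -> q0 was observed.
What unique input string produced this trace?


Trace back each transition to find the symbol:
  q0 --[1]--> q2
  q2 --[0]--> q0
  q0 --[0]--> q0

"100"


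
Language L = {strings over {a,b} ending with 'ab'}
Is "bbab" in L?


last two symbols = 'ab'

Yes, "bbab" is in L


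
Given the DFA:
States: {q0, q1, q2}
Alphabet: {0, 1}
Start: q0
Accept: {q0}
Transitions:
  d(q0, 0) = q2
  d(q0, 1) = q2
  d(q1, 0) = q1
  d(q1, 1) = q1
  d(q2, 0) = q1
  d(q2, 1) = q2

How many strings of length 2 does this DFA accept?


Enumerating all length-2 strings:
  "00" -> q1 [reject]
  "01" -> q2 [reject]
  "10" -> q1 [reject]
  "11" -> q2 [reject]

0 out of 4


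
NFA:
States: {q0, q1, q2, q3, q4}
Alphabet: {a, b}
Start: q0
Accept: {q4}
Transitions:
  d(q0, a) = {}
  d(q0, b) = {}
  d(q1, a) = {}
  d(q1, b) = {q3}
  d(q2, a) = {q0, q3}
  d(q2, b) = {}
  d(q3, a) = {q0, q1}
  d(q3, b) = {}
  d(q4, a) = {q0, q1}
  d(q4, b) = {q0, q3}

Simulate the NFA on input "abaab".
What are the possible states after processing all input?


Start: {q0}
  --a--> {}
  --b--> {}
  --a--> {}
  --a--> {}
  --b--> {}

{} (empty set, no valid transitions)


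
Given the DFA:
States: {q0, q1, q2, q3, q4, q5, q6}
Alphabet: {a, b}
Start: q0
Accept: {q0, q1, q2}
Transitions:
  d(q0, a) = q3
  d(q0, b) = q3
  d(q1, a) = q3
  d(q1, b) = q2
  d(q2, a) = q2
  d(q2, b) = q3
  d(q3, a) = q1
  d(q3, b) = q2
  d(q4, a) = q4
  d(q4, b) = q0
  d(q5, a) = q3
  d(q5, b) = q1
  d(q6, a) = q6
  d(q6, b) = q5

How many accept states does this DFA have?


Accept states listed: {q0, q1, q2}
Counting: q0(1) q1(2) q2(3)

3


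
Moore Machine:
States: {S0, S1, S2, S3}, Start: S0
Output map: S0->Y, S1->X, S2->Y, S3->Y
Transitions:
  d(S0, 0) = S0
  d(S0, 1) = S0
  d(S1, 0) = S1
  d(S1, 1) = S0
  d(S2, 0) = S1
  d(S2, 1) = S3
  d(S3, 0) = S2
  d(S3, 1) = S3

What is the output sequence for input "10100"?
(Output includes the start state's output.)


Start: S0 (output Y)
  --1--> S0 (output Y)
  --0--> S0 (output Y)
  --1--> S0 (output Y)
  --0--> S0 (output Y)
  --0--> S0 (output Y)

"YYYYYY"


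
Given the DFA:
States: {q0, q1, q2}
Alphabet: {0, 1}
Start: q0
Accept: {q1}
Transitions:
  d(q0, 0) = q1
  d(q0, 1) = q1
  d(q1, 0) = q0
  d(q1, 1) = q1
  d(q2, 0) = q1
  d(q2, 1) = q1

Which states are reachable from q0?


BFS from q0:
  layer 0: {q0}
  layer 1: {q1}

{q0, q1}


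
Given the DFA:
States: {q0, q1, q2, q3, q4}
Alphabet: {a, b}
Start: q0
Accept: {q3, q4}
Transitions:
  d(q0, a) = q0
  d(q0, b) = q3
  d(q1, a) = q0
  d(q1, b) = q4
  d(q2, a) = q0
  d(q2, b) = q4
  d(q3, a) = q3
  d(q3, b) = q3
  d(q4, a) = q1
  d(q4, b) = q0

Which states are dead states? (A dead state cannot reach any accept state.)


Forward reachability from each state:
  q0 -> reaches accept state q3 (live)
  q1 -> reaches accept state q3 (live)
  q2 -> reaches accept state q3 (live)
  q3 -> reaches accept state q3 (live)
  q4 -> reaches accept state q3 (live)

None (all states can reach an accept state)


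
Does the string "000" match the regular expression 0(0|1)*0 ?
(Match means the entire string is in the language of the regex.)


|string| = 3; first = '0'; last = '0'

Yes, "000" matches 0(0|1)*0


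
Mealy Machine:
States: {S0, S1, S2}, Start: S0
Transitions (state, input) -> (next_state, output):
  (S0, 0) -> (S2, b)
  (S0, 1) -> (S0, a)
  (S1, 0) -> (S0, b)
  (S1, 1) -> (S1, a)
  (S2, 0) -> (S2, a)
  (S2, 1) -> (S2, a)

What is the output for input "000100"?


Step-by-step:
  (S0, 0) -> (S2, b)
  (S2, 0) -> (S2, a)
  (S2, 0) -> (S2, a)
  (S2, 1) -> (S2, a)
  (S2, 0) -> (S2, a)
  (S2, 0) -> (S2, a)

"baaaaa"


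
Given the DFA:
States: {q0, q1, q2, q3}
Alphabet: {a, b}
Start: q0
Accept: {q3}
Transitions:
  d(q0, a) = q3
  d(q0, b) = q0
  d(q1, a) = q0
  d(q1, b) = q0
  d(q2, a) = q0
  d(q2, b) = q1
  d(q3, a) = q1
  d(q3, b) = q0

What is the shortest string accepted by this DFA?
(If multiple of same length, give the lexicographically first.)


BFS by string length (lex-first path to each state shown):
  len 0: q0<-""
  len 1: q0<-"b", q3<-"a"
Found accept state at length 1.

"a"


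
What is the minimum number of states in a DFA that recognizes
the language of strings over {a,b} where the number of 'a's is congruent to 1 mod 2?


States track (count of 'a') mod 2.
Need 2 states: one per remainder 0..1; accept = remainder 1.

2


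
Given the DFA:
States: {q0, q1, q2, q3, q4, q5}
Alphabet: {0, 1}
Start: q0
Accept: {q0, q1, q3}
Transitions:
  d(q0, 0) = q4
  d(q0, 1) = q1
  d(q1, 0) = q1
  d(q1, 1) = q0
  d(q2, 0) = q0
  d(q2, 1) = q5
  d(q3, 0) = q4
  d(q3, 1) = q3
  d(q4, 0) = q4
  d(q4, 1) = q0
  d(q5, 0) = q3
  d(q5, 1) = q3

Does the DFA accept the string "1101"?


Trace: q0 -> q1 -> q0 -> q4 -> q0
Final state: q0
Accept states: {q0, q1, q3}

Yes, accepted (final state q0 is an accept state)


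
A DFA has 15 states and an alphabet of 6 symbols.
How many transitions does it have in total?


Each state has exactly one transition per symbol.
15 * 6 = 90

90


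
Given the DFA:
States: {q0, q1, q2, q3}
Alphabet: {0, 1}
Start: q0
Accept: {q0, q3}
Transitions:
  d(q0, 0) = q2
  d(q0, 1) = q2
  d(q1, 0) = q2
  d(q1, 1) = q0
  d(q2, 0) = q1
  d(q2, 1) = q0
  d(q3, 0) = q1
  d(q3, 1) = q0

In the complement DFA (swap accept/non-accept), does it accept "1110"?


Trace: q0 -> q2 -> q0 -> q2 -> q1
Final: q1
Original accept: {q0, q3}
Complement: q1 is not in original accept

Yes, complement accepts (original rejects)


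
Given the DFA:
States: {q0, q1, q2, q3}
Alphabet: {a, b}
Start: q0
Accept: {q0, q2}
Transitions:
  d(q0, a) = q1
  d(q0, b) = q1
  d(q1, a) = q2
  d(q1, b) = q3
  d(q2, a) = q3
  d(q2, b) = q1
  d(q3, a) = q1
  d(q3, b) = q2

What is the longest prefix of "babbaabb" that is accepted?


Run the DFA, marking each prefix where the state is accepting:
  "" -> q0 [accept]
  "b" -> q1 [reject]
  "ba" -> q2 [accept]
  "bab" -> q1 [reject]
  "babb" -> q3 [reject]
  "babba" -> q1 [reject]
  "babbaa" -> q2 [accept]
  "babbaab" -> q1 [reject]
  "babbaabb" -> q3 [reject]

"babbaa"


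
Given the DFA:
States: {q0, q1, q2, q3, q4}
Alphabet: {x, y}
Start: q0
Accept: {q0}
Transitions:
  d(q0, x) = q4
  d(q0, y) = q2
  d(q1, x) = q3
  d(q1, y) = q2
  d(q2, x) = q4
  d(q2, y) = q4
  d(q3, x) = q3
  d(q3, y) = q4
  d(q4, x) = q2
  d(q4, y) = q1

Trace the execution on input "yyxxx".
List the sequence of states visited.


Input: yyxxx
d(q0, y) = q2
d(q2, y) = q4
d(q4, x) = q2
d(q2, x) = q4
d(q4, x) = q2


q0 -> q2 -> q4 -> q2 -> q4 -> q2


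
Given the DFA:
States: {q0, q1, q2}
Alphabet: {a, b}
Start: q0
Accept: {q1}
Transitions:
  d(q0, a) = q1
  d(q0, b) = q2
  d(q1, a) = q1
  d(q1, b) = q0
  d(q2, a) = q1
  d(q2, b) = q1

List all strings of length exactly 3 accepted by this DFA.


All strings of length 3: 8 total
Accepted: 4

"aaa", "aba", "baa", "bba"


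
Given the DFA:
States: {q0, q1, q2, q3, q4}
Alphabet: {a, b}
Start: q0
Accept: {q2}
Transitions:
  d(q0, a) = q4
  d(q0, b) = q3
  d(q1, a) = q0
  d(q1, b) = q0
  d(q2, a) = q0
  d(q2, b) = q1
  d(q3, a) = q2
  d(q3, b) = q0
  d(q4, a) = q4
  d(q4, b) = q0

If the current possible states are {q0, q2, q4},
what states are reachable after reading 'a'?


Apply transition on 'a' from each current state:
  d(q0, a) = q4
  d(q2, a) = q0
  d(q4, a) = q4

{q0, q4}


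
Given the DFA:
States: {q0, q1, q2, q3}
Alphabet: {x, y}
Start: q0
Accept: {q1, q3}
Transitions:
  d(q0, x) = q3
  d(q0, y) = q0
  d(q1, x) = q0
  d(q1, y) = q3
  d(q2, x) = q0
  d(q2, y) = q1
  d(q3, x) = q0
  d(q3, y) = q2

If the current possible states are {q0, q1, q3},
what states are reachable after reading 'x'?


Apply transition on 'x' from each current state:
  d(q0, x) = q3
  d(q1, x) = q0
  d(q3, x) = q0

{q0, q3}


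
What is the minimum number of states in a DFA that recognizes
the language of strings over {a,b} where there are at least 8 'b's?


States: count = 0, 1, ..., 7, and a final '>= 8' state.
Total: 8 + 1 = 9. Accept = '>= 8' state.

9


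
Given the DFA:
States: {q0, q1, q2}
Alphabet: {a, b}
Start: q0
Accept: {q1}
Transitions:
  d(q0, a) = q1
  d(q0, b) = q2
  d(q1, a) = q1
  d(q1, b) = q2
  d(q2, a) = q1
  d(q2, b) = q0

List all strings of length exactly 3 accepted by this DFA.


All strings of length 3: 8 total
Accepted: 4

"aaa", "aba", "baa", "bba"


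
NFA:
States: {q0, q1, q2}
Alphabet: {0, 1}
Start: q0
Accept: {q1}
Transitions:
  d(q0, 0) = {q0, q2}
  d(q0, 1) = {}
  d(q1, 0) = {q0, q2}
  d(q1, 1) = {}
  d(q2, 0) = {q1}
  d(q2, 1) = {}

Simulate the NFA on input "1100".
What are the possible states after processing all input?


Start: {q0}
  --1--> {}
  --1--> {}
  --0--> {}
  --0--> {}

{} (empty set, no valid transitions)


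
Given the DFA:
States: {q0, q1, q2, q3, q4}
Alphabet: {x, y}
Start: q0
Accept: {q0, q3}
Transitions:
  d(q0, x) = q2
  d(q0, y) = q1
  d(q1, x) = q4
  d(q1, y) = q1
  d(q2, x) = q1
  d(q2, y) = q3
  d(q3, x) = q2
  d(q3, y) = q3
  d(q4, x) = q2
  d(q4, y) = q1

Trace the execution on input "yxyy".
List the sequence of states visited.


Input: yxyy
d(q0, y) = q1
d(q1, x) = q4
d(q4, y) = q1
d(q1, y) = q1


q0 -> q1 -> q4 -> q1 -> q1


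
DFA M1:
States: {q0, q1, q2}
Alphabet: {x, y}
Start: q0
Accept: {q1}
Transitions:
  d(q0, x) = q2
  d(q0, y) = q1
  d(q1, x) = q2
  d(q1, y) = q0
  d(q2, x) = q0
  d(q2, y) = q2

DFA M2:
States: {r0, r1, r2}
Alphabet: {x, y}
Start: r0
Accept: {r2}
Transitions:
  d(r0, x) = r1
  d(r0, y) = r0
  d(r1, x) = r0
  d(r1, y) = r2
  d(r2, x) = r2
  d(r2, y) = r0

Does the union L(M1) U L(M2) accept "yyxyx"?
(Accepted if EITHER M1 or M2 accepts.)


M1: final=q0 accepted=False
M2: final=r2 accepted=True

Yes, union accepts


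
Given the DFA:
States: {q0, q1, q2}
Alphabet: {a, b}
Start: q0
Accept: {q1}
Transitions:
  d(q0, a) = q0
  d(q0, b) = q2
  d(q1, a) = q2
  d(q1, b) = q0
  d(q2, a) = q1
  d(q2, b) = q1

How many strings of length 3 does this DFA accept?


Enumerating all length-3 strings:
  "aaa" -> q0 [reject]
  "aab" -> q2 [reject]
  "aba" -> q1 [accept]
  "abb" -> q1 [accept]
  "baa" -> q2 [reject]
  "bab" -> q0 [reject]
  "bba" -> q2 [reject]
  "bbb" -> q0 [reject]

2 out of 8


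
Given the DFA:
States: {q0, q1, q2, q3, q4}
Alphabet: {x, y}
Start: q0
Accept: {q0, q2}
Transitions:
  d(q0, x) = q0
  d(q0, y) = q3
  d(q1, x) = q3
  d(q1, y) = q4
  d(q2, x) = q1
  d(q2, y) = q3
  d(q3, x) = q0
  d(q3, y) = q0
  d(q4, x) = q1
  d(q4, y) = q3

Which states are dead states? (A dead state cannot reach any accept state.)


Forward reachability from each state:
  q0 -> reaches accept state q0 (live)
  q1 -> reaches accept state q0 (live)
  q2 -> reaches accept state q0 (live)
  q3 -> reaches accept state q0 (live)
  q4 -> reaches accept state q0 (live)

None (all states can reach an accept state)


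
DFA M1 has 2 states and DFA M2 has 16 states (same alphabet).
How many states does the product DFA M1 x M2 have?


Product construction pairs every M1 state with every M2 state.
2 * 16 = 32

32


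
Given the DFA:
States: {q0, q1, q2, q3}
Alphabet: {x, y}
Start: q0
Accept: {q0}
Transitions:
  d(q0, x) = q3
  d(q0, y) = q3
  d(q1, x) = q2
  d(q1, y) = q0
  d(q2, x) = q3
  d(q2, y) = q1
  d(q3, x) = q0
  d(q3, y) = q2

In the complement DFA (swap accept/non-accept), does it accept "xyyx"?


Trace: q0 -> q3 -> q2 -> q1 -> q2
Final: q2
Original accept: {q0}
Complement: q2 is not in original accept

Yes, complement accepts (original rejects)


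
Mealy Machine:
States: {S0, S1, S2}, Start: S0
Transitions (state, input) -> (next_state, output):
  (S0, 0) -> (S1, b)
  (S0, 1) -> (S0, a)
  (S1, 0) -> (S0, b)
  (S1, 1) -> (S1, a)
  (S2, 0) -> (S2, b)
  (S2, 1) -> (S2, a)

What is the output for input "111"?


Step-by-step:
  (S0, 1) -> (S0, a)
  (S0, 1) -> (S0, a)
  (S0, 1) -> (S0, a)

"aaa"


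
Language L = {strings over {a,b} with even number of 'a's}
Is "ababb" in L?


count('a') = 2; 2 mod 2 = 0

Yes, "ababb" is in L


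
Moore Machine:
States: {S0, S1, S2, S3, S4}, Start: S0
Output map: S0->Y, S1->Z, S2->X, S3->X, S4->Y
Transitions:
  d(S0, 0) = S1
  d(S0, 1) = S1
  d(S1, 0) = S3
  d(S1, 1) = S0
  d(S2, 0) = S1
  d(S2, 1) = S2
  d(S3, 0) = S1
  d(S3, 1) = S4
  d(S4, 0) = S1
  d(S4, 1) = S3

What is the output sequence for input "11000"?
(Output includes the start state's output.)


Start: S0 (output Y)
  --1--> S1 (output Z)
  --1--> S0 (output Y)
  --0--> S1 (output Z)
  --0--> S3 (output X)
  --0--> S1 (output Z)

"YZYZXZ"


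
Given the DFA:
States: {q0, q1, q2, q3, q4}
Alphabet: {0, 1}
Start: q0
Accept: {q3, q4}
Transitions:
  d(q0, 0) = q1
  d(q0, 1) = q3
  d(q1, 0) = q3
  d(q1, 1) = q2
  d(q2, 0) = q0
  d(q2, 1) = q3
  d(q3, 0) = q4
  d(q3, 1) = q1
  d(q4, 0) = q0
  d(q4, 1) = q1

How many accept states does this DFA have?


Accept states listed: {q3, q4}
Counting: q3(1) q4(2)

2


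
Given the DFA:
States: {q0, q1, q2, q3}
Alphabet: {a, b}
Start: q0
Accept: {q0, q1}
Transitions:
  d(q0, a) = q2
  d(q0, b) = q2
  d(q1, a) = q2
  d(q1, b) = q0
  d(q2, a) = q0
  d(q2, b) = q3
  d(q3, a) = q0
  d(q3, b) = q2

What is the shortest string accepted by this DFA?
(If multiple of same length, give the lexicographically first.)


BFS by string length (lex-first path to each state shown):
  len 0: q0<-""
Found accept state at length 0.

"" (empty string)


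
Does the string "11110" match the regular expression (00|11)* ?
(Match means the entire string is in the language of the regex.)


|string| = 5; first = '1'; last = '0'

No, "11110" does not match (00|11)*


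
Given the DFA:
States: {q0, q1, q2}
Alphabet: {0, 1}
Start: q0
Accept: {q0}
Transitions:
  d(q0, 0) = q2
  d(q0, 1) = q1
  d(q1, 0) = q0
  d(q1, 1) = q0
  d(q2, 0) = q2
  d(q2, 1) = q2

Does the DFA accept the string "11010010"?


Trace: q0 -> q1 -> q0 -> q2 -> q2 -> q2 -> q2 -> q2 -> q2
Final state: q2
Accept states: {q0}

No, rejected (final state q2 is not an accept state)


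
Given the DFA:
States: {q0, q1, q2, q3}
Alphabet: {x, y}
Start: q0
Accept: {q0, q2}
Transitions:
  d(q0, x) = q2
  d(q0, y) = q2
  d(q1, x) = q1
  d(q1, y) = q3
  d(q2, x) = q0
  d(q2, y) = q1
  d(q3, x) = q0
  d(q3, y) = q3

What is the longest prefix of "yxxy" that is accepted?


Run the DFA, marking each prefix where the state is accepting:
  "" -> q0 [accept]
  "y" -> q2 [accept]
  "yx" -> q0 [accept]
  "yxx" -> q2 [accept]
  "yxxy" -> q1 [reject]

"yxx"


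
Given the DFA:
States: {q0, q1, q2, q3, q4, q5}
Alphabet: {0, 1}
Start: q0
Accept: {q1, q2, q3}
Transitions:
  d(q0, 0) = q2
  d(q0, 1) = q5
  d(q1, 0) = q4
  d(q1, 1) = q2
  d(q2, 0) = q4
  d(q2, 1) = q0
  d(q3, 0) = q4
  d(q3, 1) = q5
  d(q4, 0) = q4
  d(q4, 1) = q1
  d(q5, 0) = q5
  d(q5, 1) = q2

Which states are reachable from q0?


BFS from q0:
  layer 0: {q0}
  layer 1: {q2, q5}
  layer 2: {q4}
  layer 3: {q1}

{q0, q1, q2, q4, q5}


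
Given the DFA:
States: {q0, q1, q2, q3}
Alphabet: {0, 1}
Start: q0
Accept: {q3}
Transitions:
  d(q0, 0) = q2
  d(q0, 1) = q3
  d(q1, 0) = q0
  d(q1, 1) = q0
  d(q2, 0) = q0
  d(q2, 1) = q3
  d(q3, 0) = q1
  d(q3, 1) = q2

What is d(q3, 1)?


Looking up transition d(q3, 1)

q2


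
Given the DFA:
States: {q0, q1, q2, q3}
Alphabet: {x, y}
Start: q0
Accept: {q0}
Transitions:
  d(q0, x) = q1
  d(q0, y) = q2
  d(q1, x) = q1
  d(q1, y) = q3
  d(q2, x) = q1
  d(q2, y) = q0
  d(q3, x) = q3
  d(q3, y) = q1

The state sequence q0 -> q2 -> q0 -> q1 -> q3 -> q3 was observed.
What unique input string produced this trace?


Trace back each transition to find the symbol:
  q0 --[y]--> q2
  q2 --[y]--> q0
  q0 --[x]--> q1
  q1 --[y]--> q3
  q3 --[x]--> q3

"yyxyx"


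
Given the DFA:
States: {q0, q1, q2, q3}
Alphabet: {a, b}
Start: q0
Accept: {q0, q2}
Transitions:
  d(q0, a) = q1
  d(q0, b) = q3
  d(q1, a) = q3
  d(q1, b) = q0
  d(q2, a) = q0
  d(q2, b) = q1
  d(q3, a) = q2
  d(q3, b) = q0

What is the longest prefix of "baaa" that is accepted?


Run the DFA, marking each prefix where the state is accepting:
  "" -> q0 [accept]
  "b" -> q3 [reject]
  "ba" -> q2 [accept]
  "baa" -> q0 [accept]
  "baaa" -> q1 [reject]

"baa"


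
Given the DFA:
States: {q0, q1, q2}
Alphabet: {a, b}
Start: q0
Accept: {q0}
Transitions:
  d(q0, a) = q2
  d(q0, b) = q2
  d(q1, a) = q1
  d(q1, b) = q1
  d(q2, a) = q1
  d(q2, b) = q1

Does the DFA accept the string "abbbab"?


Trace: q0 -> q2 -> q1 -> q1 -> q1 -> q1 -> q1
Final state: q1
Accept states: {q0}

No, rejected (final state q1 is not an accept state)


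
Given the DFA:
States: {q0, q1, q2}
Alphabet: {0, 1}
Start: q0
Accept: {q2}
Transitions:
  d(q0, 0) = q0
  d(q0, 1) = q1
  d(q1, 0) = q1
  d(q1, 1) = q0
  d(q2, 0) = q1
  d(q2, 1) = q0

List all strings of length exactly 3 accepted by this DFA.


All strings of length 3: 8 total
Accepted: 0

None


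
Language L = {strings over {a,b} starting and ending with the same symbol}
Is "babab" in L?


first = 'b', last = 'b'

Yes, "babab" is in L


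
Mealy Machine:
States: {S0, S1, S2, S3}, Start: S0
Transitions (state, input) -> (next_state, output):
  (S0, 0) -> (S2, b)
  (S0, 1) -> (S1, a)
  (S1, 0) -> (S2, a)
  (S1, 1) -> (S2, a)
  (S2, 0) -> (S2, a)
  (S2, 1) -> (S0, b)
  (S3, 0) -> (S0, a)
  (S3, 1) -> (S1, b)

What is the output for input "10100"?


Step-by-step:
  (S0, 1) -> (S1, a)
  (S1, 0) -> (S2, a)
  (S2, 1) -> (S0, b)
  (S0, 0) -> (S2, b)
  (S2, 0) -> (S2, a)

"aabba"


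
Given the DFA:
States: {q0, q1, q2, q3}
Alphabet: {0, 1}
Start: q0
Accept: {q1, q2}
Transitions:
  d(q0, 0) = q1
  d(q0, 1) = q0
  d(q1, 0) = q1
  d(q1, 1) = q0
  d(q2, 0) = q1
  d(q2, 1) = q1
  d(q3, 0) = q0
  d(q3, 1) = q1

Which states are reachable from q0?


BFS from q0:
  layer 0: {q0}
  layer 1: {q1}

{q0, q1}


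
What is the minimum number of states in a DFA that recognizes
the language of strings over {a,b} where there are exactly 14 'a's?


States: count = 0, 1, ..., 14 (that's 15 states), plus a dead state for count > 14.
Total: 15 + 1 = 16. Accept = count-14 state.

16


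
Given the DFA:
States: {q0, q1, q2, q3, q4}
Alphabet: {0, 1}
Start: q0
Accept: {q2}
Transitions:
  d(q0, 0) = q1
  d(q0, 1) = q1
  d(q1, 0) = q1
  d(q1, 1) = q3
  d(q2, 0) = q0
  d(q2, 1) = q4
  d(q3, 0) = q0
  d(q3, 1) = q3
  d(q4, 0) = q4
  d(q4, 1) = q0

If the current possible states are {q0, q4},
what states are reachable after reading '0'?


Apply transition on '0' from each current state:
  d(q0, 0) = q1
  d(q4, 0) = q4

{q1, q4}


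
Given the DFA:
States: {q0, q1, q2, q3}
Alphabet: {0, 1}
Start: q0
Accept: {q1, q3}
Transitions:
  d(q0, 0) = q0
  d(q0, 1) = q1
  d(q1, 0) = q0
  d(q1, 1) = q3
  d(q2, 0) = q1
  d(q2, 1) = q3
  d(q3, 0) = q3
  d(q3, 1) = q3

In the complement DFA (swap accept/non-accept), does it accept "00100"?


Trace: q0 -> q0 -> q0 -> q1 -> q0 -> q0
Final: q0
Original accept: {q1, q3}
Complement: q0 is not in original accept

Yes, complement accepts (original rejects)


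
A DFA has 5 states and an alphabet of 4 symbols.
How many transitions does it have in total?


Each state has exactly one transition per symbol.
5 * 4 = 20

20


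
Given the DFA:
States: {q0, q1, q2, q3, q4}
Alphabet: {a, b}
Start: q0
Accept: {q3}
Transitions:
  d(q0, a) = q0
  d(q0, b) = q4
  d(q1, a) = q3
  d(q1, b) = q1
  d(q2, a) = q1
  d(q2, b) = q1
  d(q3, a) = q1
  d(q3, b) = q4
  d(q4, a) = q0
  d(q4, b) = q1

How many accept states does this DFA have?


Accept states listed: {q3}
Counting: q3(1)

1


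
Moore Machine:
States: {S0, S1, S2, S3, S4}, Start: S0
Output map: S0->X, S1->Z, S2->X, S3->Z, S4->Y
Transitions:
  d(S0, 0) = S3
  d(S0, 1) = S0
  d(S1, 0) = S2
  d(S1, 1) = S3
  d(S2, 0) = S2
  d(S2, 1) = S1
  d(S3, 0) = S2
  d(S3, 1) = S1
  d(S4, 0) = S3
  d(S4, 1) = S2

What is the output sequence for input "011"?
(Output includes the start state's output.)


Start: S0 (output X)
  --0--> S3 (output Z)
  --1--> S1 (output Z)
  --1--> S3 (output Z)

"XZZZ"


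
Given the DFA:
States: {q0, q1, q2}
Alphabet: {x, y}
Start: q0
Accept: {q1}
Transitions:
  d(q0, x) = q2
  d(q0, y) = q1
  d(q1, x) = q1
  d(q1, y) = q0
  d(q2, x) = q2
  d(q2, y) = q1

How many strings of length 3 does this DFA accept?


Enumerating all length-3 strings:
  "xxx" -> q2 [reject]
  "xxy" -> q1 [accept]
  "xyx" -> q1 [accept]
  "xyy" -> q0 [reject]
  "yxx" -> q1 [accept]
  "yxy" -> q0 [reject]
  "yyx" -> q2 [reject]
  "yyy" -> q1 [accept]

4 out of 8


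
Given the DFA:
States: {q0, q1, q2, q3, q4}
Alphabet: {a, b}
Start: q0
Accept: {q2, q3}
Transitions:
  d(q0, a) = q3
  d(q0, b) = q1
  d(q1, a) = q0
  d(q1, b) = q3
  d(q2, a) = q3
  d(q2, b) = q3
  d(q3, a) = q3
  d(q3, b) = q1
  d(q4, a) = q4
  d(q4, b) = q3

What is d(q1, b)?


Looking up transition d(q1, b)

q3


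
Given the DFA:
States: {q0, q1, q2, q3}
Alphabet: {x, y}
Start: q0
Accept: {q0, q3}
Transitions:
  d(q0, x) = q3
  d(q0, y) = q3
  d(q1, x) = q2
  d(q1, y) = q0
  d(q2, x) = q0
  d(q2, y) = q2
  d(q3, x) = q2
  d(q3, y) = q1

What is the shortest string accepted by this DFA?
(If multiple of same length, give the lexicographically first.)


BFS by string length (lex-first path to each state shown):
  len 0: q0<-""
Found accept state at length 0.

"" (empty string)


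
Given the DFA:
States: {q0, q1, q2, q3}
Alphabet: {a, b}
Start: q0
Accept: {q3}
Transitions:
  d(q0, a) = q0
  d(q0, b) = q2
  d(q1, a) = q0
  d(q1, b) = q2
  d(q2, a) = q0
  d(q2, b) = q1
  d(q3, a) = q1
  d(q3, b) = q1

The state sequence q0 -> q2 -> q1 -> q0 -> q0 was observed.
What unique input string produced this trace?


Trace back each transition to find the symbol:
  q0 --[b]--> q2
  q2 --[b]--> q1
  q1 --[a]--> q0
  q0 --[a]--> q0

"bbaa"


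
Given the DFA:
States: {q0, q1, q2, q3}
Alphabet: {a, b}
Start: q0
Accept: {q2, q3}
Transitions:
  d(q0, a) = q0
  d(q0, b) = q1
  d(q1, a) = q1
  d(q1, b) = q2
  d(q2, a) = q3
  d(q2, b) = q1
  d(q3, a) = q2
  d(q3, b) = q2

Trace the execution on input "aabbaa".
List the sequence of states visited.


Input: aabbaa
d(q0, a) = q0
d(q0, a) = q0
d(q0, b) = q1
d(q1, b) = q2
d(q2, a) = q3
d(q3, a) = q2


q0 -> q0 -> q0 -> q1 -> q2 -> q3 -> q2


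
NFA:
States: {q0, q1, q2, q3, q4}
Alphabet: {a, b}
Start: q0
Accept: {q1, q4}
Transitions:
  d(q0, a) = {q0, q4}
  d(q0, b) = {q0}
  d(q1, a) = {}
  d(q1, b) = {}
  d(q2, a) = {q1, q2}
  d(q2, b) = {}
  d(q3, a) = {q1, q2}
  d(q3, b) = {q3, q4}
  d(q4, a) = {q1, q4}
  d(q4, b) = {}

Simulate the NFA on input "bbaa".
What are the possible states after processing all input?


Start: {q0}
  --b--> {q0}
  --b--> {q0}
  --a--> {q0, q4}
  --a--> {q0, q1, q4}

{q0, q1, q4}


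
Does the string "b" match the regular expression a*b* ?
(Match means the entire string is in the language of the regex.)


|string| = 1; first = 'b'; last = 'b'

Yes, "b" matches a*b*


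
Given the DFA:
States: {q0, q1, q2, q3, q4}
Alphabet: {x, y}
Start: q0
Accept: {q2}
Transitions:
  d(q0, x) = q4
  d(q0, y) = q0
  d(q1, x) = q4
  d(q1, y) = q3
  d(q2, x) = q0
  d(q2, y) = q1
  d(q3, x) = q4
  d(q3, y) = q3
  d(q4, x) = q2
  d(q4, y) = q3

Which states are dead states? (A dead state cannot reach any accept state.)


Forward reachability from each state:
  q0 -> reaches accept state q2 (live)
  q1 -> reaches accept state q2 (live)
  q2 -> reaches accept state q2 (live)
  q3 -> reaches accept state q2 (live)
  q4 -> reaches accept state q2 (live)

None (all states can reach an accept state)


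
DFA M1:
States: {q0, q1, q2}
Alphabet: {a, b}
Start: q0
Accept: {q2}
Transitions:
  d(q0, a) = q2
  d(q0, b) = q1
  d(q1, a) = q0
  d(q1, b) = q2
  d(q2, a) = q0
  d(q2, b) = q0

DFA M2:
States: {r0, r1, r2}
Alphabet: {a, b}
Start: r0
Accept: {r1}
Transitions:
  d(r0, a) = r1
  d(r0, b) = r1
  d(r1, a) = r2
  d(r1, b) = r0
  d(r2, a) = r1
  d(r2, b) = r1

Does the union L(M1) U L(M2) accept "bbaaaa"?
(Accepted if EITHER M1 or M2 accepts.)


M1: final=q2 accepted=True
M2: final=r2 accepted=False

Yes, union accepts


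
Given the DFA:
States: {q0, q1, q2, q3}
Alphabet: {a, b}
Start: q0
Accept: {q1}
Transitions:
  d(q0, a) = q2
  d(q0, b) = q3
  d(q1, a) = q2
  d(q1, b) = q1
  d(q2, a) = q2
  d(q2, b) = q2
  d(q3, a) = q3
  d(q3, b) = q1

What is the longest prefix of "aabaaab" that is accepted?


Run the DFA, marking each prefix where the state is accepting:
  "" -> q0 [reject]
  "a" -> q2 [reject]
  "aa" -> q2 [reject]
  "aab" -> q2 [reject]
  "aaba" -> q2 [reject]
  "aabaa" -> q2 [reject]
  "aabaaa" -> q2 [reject]
  "aabaaab" -> q2 [reject]

No prefix is accepted


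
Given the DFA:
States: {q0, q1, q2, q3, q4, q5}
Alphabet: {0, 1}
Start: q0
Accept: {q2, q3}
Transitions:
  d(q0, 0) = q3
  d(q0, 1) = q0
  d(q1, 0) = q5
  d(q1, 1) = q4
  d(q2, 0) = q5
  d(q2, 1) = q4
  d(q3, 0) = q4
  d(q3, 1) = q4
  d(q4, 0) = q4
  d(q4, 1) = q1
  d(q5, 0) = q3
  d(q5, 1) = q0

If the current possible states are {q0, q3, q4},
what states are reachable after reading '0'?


Apply transition on '0' from each current state:
  d(q0, 0) = q3
  d(q3, 0) = q4
  d(q4, 0) = q4

{q3, q4}


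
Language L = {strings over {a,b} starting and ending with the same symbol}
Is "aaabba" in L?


first = 'a', last = 'a'

Yes, "aaabba" is in L


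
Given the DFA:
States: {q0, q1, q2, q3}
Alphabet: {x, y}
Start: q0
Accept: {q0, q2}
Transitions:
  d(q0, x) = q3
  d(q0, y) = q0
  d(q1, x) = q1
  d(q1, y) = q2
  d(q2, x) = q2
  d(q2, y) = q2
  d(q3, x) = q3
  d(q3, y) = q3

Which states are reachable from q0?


BFS from q0:
  layer 0: {q0}
  layer 1: {q3}

{q0, q3}


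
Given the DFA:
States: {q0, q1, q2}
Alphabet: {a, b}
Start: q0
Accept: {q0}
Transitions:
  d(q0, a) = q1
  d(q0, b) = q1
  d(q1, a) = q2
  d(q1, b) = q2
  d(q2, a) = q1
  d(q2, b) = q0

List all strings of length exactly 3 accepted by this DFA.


All strings of length 3: 8 total
Accepted: 4

"aab", "abb", "bab", "bbb"


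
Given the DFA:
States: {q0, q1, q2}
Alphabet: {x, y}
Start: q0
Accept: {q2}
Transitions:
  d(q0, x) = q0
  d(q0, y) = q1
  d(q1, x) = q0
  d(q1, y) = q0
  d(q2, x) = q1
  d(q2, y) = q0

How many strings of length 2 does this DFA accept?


Enumerating all length-2 strings:
  "xx" -> q0 [reject]
  "xy" -> q1 [reject]
  "yx" -> q0 [reject]
  "yy" -> q0 [reject]

0 out of 4


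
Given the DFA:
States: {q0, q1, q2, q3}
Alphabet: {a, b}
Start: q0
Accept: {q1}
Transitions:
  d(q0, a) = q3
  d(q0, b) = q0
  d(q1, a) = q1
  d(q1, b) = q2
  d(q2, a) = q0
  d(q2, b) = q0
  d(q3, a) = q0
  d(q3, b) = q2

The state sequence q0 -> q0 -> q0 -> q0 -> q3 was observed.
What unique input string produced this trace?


Trace back each transition to find the symbol:
  q0 --[b]--> q0
  q0 --[b]--> q0
  q0 --[b]--> q0
  q0 --[a]--> q3

"bbba"


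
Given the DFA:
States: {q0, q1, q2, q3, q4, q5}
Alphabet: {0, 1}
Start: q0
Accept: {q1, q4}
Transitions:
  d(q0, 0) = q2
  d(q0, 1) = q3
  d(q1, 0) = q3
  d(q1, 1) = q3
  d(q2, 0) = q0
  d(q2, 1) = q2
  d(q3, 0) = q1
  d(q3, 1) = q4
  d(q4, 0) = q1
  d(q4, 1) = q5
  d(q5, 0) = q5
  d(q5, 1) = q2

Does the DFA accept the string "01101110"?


Trace: q0 -> q2 -> q2 -> q2 -> q0 -> q3 -> q4 -> q5 -> q5
Final state: q5
Accept states: {q1, q4}

No, rejected (final state q5 is not an accept state)


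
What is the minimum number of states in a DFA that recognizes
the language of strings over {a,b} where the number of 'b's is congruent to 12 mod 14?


States track (count of 'b') mod 14.
Need 14 states: one per remainder 0..13; accept = remainder 12.

14


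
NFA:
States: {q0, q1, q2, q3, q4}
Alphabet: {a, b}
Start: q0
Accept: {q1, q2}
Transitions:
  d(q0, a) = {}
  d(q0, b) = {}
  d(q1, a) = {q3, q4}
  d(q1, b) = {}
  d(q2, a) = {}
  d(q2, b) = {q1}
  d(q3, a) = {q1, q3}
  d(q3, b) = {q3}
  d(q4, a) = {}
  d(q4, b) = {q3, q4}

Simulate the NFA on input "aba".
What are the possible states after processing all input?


Start: {q0}
  --a--> {}
  --b--> {}
  --a--> {}

{} (empty set, no valid transitions)


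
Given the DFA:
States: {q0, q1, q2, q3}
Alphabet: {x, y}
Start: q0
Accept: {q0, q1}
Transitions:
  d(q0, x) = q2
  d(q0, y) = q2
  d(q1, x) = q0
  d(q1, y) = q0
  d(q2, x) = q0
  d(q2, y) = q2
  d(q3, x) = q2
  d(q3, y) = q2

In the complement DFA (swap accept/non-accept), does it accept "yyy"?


Trace: q0 -> q2 -> q2 -> q2
Final: q2
Original accept: {q0, q1}
Complement: q2 is not in original accept

Yes, complement accepts (original rejects)


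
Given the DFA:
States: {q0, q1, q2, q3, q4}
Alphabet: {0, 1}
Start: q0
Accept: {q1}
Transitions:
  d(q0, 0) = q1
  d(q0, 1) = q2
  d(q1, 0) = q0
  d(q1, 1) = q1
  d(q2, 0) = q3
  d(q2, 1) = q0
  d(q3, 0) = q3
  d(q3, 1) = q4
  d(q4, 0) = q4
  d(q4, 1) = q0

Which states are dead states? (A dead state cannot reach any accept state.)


Forward reachability from each state:
  q0 -> reaches accept state q1 (live)
  q1 -> reaches accept state q1 (live)
  q2 -> reaches accept state q1 (live)
  q3 -> reaches accept state q1 (live)
  q4 -> reaches accept state q1 (live)

None (all states can reach an accept state)


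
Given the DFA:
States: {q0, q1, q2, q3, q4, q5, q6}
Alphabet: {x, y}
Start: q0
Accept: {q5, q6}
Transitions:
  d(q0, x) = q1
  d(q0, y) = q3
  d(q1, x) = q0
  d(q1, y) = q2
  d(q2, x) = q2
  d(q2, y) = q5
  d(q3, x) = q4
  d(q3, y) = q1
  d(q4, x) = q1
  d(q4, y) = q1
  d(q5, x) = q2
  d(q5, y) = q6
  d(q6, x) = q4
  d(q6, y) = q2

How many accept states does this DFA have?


Accept states listed: {q5, q6}
Counting: q5(1) q6(2)

2


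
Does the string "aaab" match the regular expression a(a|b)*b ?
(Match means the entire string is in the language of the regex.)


|string| = 4; first = 'a'; last = 'b'

Yes, "aaab" matches a(a|b)*b


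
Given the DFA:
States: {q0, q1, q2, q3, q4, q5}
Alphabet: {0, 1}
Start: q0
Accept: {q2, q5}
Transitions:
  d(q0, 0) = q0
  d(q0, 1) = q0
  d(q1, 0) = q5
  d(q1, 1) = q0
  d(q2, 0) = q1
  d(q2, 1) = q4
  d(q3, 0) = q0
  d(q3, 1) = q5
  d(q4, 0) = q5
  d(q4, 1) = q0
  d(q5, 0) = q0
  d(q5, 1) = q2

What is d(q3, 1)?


Looking up transition d(q3, 1)

q5


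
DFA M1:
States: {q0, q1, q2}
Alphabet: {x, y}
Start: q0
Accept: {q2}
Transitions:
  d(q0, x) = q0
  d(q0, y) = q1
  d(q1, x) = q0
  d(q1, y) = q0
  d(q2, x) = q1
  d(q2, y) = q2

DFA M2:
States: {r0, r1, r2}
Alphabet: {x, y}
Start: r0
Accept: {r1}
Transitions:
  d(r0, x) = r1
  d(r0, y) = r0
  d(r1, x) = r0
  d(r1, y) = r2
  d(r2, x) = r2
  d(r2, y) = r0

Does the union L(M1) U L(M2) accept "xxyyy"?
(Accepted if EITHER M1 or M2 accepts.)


M1: final=q1 accepted=False
M2: final=r0 accepted=False

No, union rejects (neither accepts)


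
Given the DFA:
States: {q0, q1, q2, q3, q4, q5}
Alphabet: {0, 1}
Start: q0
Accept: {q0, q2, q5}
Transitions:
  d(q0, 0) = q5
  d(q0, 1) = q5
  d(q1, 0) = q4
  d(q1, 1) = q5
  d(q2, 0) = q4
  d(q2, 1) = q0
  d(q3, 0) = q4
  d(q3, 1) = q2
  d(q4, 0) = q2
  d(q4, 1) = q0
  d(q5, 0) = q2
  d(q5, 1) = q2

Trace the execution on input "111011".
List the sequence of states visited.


Input: 111011
d(q0, 1) = q5
d(q5, 1) = q2
d(q2, 1) = q0
d(q0, 0) = q5
d(q5, 1) = q2
d(q2, 1) = q0


q0 -> q5 -> q2 -> q0 -> q5 -> q2 -> q0
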